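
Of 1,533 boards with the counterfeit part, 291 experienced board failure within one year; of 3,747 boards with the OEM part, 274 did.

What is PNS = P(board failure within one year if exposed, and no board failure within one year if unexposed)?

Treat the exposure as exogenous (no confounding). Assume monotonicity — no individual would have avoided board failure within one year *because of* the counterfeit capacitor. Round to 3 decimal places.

PNS ≈ 0.117

p₁ = P(outcome | exposed) = 291/1533 = 0.18982
p₀ = P(outcome | unexposed) = 274/3747 = 0.073125
Under exogeneity and monotonicity, PNS = p₁ − p₀.
PNS = 0.18982 − 0.073125 = 0.1167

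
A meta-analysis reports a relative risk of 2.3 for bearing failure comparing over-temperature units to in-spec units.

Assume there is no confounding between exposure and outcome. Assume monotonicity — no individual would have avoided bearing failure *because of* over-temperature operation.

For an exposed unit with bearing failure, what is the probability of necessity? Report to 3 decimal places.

Under exogeneity and monotonicity, PN = (RR − 1) / RR = 1 − 1/RR.
PN = (2.3 − 1) / 2.3 = 1.3 / 2.3 ≈ 0.5652

PN ≈ 0.565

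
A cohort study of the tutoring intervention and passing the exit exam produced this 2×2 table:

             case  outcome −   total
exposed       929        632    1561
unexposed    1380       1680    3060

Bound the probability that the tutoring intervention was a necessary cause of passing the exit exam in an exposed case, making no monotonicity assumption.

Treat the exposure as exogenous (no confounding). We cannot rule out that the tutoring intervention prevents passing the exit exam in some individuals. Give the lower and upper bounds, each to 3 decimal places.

0.242 ≤ PN ≤ 0.923

p₁ = P(outcome | exposed) = 929/1561 = 0.59513
p₀ = P(outcome | unexposed) = 1380/3060 = 0.45098
Under exogeneity alone the bounds on PN are max{0,(p₁−p₀)/p₁} ≤ PN ≤ min{1,(1−p₀)/p₁}.
  lower = (p₁ − p₀)/p₁ = 0.14415 / 0.59513 ≈ 0.2422
  upper = min{1, (1 − p₀)/p₁} = 0.54902 / 0.59513 ≈ 0.9225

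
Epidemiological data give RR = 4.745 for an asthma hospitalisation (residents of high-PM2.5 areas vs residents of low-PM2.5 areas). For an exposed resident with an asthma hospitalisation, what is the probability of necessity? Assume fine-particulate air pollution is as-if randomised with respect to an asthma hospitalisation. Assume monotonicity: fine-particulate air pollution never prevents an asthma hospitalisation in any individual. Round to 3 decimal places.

Under exogeneity and monotonicity, PN = (RR − 1) / RR = 1 − 1/RR.
PN = (4.745 − 1) / 4.745 = 3.745 / 4.745 ≈ 0.7893

PN ≈ 0.789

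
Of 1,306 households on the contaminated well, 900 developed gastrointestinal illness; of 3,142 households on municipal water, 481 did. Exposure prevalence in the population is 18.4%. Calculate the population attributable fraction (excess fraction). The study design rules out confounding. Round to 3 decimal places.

p₁ = P(outcome | exposed) = 900/1306 = 0.68913
p₀ = P(outcome | unexposed) = 481/3142 = 0.15309
Overall risk P(Y=1) = π·p₁ + (1−π)·p₀ = 0.184×0.68913 + 0.816×0.15309 = 0.25172.
Under exogeneity, PAF = [P(Y=1) − p₀] / P(Y=1).
PAF = (0.25172 − 0.15309) / 0.25172 ≈ 0.3918

PAF ≈ 0.392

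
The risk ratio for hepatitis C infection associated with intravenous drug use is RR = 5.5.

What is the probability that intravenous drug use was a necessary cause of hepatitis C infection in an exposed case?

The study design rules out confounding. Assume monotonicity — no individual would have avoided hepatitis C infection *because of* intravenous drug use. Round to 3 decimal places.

PN ≈ 0.818

Under exogeneity and monotonicity, PN = (RR − 1) / RR = 1 − 1/RR.
PN = (5.5 − 1) / 5.5 = 4.5 / 5.5 ≈ 0.8182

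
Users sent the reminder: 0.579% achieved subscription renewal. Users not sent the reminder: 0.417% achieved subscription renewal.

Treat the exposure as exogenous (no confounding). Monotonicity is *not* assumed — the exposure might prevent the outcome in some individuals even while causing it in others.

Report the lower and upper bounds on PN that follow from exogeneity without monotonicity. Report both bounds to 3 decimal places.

0.280 ≤ PN ≤ 1.000

p₁ = 0.00579, p₀ = 0.00417.
Under exogeneity alone the bounds on PN are max{0,(p₁−p₀)/p₁} ≤ PN ≤ min{1,(1−p₀)/p₁}.
  lower = (p₁ − p₀)/p₁ = 0.00162 / 0.00579 ≈ 0.2798
  upper = min{1, (1 − p₀)/p₁} = 0.99583 / 0.00579 ≈ 171.9914 → capped at 1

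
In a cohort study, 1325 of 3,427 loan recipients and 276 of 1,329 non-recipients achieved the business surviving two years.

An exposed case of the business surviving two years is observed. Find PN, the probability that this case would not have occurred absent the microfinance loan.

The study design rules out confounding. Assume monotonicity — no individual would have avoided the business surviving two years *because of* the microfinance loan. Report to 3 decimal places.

PN ≈ 0.463

p₁ = P(outcome | exposed) = 1325/3427 = 0.38664
p₀ = P(outcome | unexposed) = 276/1329 = 0.20767
Under exogeneity and monotonicity, PN = (p₁ − p₀) / p₁.
PN = (0.38664 − 0.20767) / 0.38664 = 0.17896 / 0.38664 ≈ 0.4629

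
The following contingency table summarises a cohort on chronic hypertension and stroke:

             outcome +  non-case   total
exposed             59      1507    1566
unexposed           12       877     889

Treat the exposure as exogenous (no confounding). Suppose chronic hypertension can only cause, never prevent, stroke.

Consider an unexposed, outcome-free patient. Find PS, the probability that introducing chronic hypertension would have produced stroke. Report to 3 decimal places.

PS ≈ 0.025

p₁ = P(outcome | exposed) = 59/1566 = 0.037676
p₀ = P(outcome | unexposed) = 12/889 = 0.013498
Under exogeneity and monotonicity, PS = (p₁ − p₀) / (1 − p₀).
PS = (0.037676 − 0.013498) / (1 − 0.013498) = 0.024177 / 0.9865 ≈ 0.0245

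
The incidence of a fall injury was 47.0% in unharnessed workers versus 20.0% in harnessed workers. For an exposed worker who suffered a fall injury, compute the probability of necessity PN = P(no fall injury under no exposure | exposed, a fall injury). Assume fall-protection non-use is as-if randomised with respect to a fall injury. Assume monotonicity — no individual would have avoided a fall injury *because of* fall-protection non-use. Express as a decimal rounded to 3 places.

p₁ = 0.47, p₀ = 0.2.
Under exogeneity and monotonicity, PN = (p₁ − p₀) / p₁.
PN = (0.47 − 0.2) / 0.47 = 0.27 / 0.47 ≈ 0.5745

PN ≈ 0.574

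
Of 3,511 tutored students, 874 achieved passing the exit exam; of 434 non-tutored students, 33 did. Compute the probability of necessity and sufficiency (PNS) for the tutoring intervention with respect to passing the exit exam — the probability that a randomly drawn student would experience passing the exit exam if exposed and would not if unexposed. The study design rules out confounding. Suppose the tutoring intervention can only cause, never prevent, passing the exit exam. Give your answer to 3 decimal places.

PNS ≈ 0.173

p₁ = P(outcome | exposed) = 874/3511 = 0.24893
p₀ = P(outcome | unexposed) = 33/434 = 0.076037
Under exogeneity and monotonicity, PNS = p₁ − p₀.
PNS = 0.24893 − 0.076037 = 0.1729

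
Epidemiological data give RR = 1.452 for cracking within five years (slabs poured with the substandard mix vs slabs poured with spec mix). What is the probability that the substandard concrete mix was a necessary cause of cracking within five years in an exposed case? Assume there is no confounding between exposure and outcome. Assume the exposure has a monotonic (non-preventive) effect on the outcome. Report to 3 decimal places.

PN ≈ 0.311

Under exogeneity and monotonicity, PN = (RR − 1) / RR = 1 − 1/RR.
PN = (1.452 − 1) / 1.452 = 0.452 / 1.452 ≈ 0.3113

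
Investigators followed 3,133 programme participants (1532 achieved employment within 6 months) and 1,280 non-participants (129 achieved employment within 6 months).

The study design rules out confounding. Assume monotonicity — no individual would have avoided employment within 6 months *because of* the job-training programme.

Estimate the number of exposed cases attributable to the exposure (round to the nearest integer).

about 1216 cases

p₁ = P(outcome | exposed) = 1532/3133 = 0.48899
p₀ = P(outcome | unexposed) = 129/1280 = 0.10078
PN = (p₁ − p₀)/p₁ = (0.48899 − 0.10078) / 0.48899 ≈ 0.79390.
Attributable cases ≈ PN × (exposed cases) = 0.79390 × 1532 ≈ 1216.25.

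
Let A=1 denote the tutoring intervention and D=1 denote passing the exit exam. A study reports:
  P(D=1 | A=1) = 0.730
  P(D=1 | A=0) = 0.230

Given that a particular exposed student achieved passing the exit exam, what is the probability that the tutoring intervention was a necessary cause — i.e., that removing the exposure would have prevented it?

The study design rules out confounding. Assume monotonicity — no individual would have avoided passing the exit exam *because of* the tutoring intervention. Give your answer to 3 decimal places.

Let p₁ = 0.73, p₀ = 0.23.
Under exogeneity and monotonicity, PN = (p₁ − p₀) / p₁.
PN = (0.73 − 0.23) / 0.73 = 0.5 / 0.73 ≈ 0.6849

PN ≈ 0.685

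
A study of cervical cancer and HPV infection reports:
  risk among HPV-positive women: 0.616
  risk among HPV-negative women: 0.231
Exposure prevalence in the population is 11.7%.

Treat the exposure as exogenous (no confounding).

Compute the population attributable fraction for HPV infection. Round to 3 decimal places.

Let p₁ = 0.616, p₀ = 0.231.
Overall risk P(Y=1) = π·p₁ + (1−π)·p₀ = 0.117×0.616 + 0.883×0.231 = 0.27604.
Under exogeneity, PAF = [P(Y=1) − p₀] / P(Y=1).
PAF = (0.27604 − 0.231) / 0.27604 ≈ 0.1632

PAF ≈ 0.163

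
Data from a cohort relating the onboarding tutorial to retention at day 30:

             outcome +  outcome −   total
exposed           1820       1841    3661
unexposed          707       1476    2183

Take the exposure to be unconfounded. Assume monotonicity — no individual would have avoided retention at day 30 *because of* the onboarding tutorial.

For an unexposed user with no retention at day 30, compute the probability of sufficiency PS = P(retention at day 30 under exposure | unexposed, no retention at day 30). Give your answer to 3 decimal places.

PS ≈ 0.256

p₁ = P(outcome | exposed) = 1820/3661 = 0.49713
p₀ = P(outcome | unexposed) = 707/2183 = 0.32387
Under exogeneity and monotonicity, PS = (p₁ − p₀) / (1 − p₀).
PS = (0.49713 − 0.32387) / (1 − 0.32387) = 0.17327 / 0.67613 ≈ 0.2563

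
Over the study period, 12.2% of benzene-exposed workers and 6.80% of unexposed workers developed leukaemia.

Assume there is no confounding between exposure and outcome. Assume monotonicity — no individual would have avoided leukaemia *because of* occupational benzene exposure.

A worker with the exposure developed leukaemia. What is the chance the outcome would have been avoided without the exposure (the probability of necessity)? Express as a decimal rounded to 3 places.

PN ≈ 0.443

p₁ = 0.122, p₀ = 0.068.
Under exogeneity and monotonicity, PN = (p₁ − p₀) / p₁.
PN = (0.122 − 0.068) / 0.122 = 0.054 / 0.122 ≈ 0.4426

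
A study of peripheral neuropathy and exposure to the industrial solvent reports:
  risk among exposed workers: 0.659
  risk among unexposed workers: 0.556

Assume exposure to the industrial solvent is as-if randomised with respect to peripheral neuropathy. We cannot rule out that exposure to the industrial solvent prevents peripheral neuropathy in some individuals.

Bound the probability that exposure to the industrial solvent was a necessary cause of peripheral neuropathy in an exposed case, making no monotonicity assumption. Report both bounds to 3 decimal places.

0.156 ≤ PN ≤ 0.674

Let p₁ = 0.659, p₀ = 0.556.
Under exogeneity alone the bounds on PN are max{0,(p₁−p₀)/p₁} ≤ PN ≤ min{1,(1−p₀)/p₁}.
  lower = (p₁ − p₀)/p₁ = 0.103 / 0.659 ≈ 0.1563
  upper = min{1, (1 − p₀)/p₁} = 0.444 / 0.659 ≈ 0.6737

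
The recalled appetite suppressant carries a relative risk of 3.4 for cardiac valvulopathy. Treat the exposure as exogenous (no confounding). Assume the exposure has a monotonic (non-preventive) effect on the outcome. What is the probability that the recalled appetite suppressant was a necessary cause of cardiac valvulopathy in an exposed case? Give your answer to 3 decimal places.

Under exogeneity and monotonicity, PN = (RR − 1) / RR = 1 − 1/RR.
PN = (3.4 − 1) / 3.4 = 2.4 / 3.4 ≈ 0.7059

PN ≈ 0.706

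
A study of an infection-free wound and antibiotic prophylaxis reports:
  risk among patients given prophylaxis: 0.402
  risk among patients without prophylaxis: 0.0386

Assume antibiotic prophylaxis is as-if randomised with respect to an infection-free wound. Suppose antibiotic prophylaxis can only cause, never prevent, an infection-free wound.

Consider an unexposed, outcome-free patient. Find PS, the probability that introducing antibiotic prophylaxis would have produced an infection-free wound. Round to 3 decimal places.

PS ≈ 0.378

Let p₁ = 0.402, p₀ = 0.0386.
Under exogeneity and monotonicity, PS = (p₁ − p₀) / (1 − p₀).
PS = (0.402 − 0.0386) / (1 − 0.0386) = 0.3634 / 0.9614 ≈ 0.3780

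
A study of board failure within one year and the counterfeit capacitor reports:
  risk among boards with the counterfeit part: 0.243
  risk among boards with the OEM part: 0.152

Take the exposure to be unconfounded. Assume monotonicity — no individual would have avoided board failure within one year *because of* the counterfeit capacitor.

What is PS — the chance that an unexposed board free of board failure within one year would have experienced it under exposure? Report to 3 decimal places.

Let p₁ = 0.243, p₀ = 0.152.
Under exogeneity and monotonicity, PS = (p₁ − p₀) / (1 − p₀).
PS = (0.243 − 0.152) / (1 − 0.152) = 0.091 / 0.848 ≈ 0.1073

PS ≈ 0.107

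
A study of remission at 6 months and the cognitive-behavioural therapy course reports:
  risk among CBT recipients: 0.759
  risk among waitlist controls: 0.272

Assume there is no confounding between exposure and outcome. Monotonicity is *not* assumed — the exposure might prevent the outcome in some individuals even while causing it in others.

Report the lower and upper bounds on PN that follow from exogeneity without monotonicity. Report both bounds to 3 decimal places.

0.642 ≤ PN ≤ 0.959

Let p₁ = 0.759, p₀ = 0.272.
Under exogeneity alone the bounds on PN are max{0,(p₁−p₀)/p₁} ≤ PN ≤ min{1,(1−p₀)/p₁}.
  lower = (p₁ − p₀)/p₁ = 0.487 / 0.759 ≈ 0.6416
  upper = min{1, (1 − p₀)/p₁} = 0.728 / 0.759 ≈ 0.9592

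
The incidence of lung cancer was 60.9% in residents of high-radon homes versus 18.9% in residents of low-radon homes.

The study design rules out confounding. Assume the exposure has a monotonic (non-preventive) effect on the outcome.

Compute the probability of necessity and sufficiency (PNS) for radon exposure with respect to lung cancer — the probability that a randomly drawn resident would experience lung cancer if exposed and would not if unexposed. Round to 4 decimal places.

p₁ = 0.609, p₀ = 0.189.
Under exogeneity and monotonicity, PNS = p₁ − p₀.
PNS = 0.609 − 0.189 = 0.42

PNS ≈ 0.4200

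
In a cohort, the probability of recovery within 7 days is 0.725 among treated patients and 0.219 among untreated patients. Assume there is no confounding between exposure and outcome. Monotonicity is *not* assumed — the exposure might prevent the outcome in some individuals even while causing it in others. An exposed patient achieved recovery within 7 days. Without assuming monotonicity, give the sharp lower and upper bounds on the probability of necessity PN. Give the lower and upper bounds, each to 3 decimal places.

Let p₁ = 0.725, p₀ = 0.219.
Under exogeneity alone the bounds on PN are max{0,(p₁−p₀)/p₁} ≤ PN ≤ min{1,(1−p₀)/p₁}.
  lower = (p₁ − p₀)/p₁ = 0.506 / 0.725 ≈ 0.6979
  upper = min{1, (1 − p₀)/p₁} = 0.781 / 0.725 ≈ 1.0772 → capped at 1

0.698 ≤ PN ≤ 1.000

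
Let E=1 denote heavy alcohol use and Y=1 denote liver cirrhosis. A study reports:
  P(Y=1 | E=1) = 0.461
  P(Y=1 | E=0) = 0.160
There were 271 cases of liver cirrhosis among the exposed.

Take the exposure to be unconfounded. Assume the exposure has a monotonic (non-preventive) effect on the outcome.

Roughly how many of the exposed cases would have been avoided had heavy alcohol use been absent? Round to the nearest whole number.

Let p₁ = 0.461, p₀ = 0.16.
PN = (p₁ − p₀)/p₁ = (0.461 − 0.16) / 0.461 ≈ 0.65293.
Attributable cases ≈ PN × (exposed cases) = 0.65293 × 271 ≈ 176.94.

about 177 cases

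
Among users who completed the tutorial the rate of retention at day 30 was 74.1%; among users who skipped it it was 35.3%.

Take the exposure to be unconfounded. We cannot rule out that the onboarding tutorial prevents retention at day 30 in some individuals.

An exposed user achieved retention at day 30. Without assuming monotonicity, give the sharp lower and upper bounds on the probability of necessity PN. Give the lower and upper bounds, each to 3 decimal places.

p₁ = 0.741, p₀ = 0.353.
Under exogeneity alone the bounds on PN are max{0,(p₁−p₀)/p₁} ≤ PN ≤ min{1,(1−p₀)/p₁}.
  lower = (p₁ − p₀)/p₁ = 0.388 / 0.741 ≈ 0.5236
  upper = min{1, (1 − p₀)/p₁} = 0.647 / 0.741 ≈ 0.8731

0.524 ≤ PN ≤ 0.873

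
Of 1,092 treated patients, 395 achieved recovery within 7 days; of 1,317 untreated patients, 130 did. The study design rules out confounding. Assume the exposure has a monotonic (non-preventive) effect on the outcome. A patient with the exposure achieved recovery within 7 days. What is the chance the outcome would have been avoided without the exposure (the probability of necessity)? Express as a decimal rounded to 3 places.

PN ≈ 0.727

p₁ = P(outcome | exposed) = 395/1092 = 0.36172
p₀ = P(outcome | unexposed) = 130/1317 = 0.098709
Under exogeneity and monotonicity, PN = (p₁ − p₀) / p₁.
PN = (0.36172 − 0.098709) / 0.36172 = 0.26301 / 0.36172 ≈ 0.7271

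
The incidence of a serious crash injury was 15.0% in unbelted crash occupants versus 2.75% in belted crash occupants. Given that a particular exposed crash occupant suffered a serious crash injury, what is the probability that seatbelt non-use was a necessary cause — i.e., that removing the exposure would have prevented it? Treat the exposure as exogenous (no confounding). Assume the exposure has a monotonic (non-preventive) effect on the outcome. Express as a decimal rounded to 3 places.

p₁ = 0.15, p₀ = 0.0275.
Under exogeneity and monotonicity, PN = (p₁ − p₀) / p₁.
PN = (0.15 − 0.0275) / 0.15 = 0.1225 / 0.15 ≈ 0.8167

PN ≈ 0.817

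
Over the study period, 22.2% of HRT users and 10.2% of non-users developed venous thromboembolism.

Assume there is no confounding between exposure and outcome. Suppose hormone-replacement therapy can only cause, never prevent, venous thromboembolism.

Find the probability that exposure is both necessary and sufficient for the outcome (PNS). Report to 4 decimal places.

PNS ≈ 0.1200

p₁ = 0.222, p₀ = 0.102.
Under exogeneity and monotonicity, PNS = p₁ − p₀.
PNS = 0.222 − 0.102 = 0.12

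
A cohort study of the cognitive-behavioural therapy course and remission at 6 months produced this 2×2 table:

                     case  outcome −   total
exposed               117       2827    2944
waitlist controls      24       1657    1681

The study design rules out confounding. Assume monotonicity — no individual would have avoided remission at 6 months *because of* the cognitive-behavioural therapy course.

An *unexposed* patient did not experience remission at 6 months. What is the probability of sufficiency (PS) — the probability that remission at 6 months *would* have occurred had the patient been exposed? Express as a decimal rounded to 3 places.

PS ≈ 0.026

p₁ = P(outcome | exposed) = 117/2944 = 0.039742
p₀ = P(outcome | unexposed) = 24/1681 = 0.014277
Under exogeneity and monotonicity, PS = (p₁ − p₀)/(1 − p₀).
PS = (0.039742 − 0.014277) / 0.98572 ≈ 0.0258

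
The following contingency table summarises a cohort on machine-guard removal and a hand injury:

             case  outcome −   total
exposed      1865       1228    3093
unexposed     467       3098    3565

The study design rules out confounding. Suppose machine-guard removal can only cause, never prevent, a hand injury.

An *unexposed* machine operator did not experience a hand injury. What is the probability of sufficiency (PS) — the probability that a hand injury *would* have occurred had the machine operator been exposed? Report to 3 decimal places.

p₁ = P(outcome | exposed) = 1865/3093 = 0.60297
p₀ = P(outcome | unexposed) = 467/3565 = 0.131
Under exogeneity and monotonicity, PS = (p₁ − p₀)/(1 − p₀).
PS = (0.60297 − 0.131) / 0.869 ≈ 0.5431

PS ≈ 0.543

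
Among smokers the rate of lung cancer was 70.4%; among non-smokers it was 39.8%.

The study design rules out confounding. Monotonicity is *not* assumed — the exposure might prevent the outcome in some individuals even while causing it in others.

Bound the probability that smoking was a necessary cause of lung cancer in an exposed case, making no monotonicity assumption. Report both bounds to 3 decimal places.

p₁ = 0.704, p₀ = 0.398.
Under exogeneity alone the bounds on PN are max{0,(p₁−p₀)/p₁} ≤ PN ≤ min{1,(1−p₀)/p₁}.
  lower = (p₁ − p₀)/p₁ = 0.306 / 0.704 ≈ 0.4347
  upper = min{1, (1 − p₀)/p₁} = 0.602 / 0.704 ≈ 0.8551

0.435 ≤ PN ≤ 0.855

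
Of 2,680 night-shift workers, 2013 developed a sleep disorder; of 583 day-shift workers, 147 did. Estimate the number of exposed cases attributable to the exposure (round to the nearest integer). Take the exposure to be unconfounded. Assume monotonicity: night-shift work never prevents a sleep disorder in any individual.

about 1337 cases

p₁ = P(outcome | exposed) = 2013/2680 = 0.75112
p₀ = P(outcome | unexposed) = 147/583 = 0.25214
PN = (p₁ − p₀)/p₁ = (0.75112 − 0.25214) / 0.75112 ≈ 0.66431.
Attributable cases ≈ PN × (exposed cases) = 0.66431 × 2013 ≈ 1337.25.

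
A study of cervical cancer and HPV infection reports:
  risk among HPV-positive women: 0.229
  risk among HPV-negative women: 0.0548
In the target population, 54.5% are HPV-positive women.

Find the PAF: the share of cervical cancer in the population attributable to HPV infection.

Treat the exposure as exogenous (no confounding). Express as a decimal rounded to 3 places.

Let p₁ = 0.229, p₀ = 0.0548.
Overall risk P(Y=1) = π·p₁ + (1−π)·p₀ = 0.545×0.229 + 0.455×0.0548 = 0.14974.
Under exogeneity, PAF = [P(Y=1) − p₀] / P(Y=1).
PAF = (0.14974 − 0.0548) / 0.14974 ≈ 0.6340

PAF ≈ 0.634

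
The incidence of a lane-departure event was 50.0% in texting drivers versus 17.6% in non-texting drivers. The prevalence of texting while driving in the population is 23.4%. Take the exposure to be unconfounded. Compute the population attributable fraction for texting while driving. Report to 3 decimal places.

PAF ≈ 0.301

p₁ = 0.5, p₀ = 0.176.
Overall risk P(Y=1) = π·p₁ + (1−π)·p₀ = 0.234×0.5 + 0.766×0.176 = 0.25182.
Under exogeneity, PAF = [P(Y=1) − p₀] / P(Y=1).
PAF = (0.25182 − 0.176) / 0.25182 ≈ 0.3011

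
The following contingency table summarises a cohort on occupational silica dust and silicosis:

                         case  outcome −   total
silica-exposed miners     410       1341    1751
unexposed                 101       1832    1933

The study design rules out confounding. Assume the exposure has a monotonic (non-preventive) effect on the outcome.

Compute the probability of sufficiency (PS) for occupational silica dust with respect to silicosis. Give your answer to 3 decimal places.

PS ≈ 0.192

p₁ = P(outcome | exposed) = 410/1751 = 0.23415
p₀ = P(outcome | unexposed) = 101/1933 = 0.05225
Under exogeneity and monotonicity, PS = (p₁ − p₀)/(1 − p₀).
PS = (0.23415 − 0.05225) / 0.94775 ≈ 0.1919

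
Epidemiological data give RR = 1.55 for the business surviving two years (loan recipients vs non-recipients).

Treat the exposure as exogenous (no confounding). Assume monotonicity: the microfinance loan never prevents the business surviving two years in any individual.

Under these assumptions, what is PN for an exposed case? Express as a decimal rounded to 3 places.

Under exogeneity and monotonicity, PN = (RR − 1) / RR = 1 − 1/RR.
PN = (1.55 − 1) / 1.55 = 0.55 / 1.55 ≈ 0.3548

PN ≈ 0.355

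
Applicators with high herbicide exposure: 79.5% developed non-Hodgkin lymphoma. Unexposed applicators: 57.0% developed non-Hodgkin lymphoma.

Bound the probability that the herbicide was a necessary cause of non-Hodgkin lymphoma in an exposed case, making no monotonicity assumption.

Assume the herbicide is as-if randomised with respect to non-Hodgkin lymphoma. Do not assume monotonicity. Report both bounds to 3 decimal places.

p₁ = 0.795, p₀ = 0.57.
Under exogeneity alone the bounds on PN are max{0,(p₁−p₀)/p₁} ≤ PN ≤ min{1,(1−p₀)/p₁}.
  lower = (p₁ − p₀)/p₁ = 0.225 / 0.795 ≈ 0.2830
  upper = min{1, (1 − p₀)/p₁} = 0.43 / 0.795 ≈ 0.5409

0.283 ≤ PN ≤ 0.541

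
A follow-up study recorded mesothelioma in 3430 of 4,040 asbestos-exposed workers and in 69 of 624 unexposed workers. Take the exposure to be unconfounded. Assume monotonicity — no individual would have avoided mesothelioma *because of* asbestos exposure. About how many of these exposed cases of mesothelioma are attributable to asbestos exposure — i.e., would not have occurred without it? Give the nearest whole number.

about 2983 cases

p₁ = P(outcome | exposed) = 3430/4040 = 0.84901
p₀ = P(outcome | unexposed) = 69/624 = 0.11058
PN = (p₁ − p₀)/p₁ = (0.84901 − 0.11058) / 0.84901 ≈ 0.86976.
Attributable cases ≈ PN × (exposed cases) = 0.86976 × 3430 ≈ 2983.27.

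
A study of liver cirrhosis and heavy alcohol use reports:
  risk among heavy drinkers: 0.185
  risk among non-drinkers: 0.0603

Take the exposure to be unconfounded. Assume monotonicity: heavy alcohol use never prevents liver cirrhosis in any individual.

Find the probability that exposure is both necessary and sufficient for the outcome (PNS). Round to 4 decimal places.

PNS ≈ 0.1247

Let p₁ = 0.185, p₀ = 0.0603.
Under exogeneity and monotonicity, PNS = p₁ − p₀.
PNS = 0.185 − 0.0603 = 0.1247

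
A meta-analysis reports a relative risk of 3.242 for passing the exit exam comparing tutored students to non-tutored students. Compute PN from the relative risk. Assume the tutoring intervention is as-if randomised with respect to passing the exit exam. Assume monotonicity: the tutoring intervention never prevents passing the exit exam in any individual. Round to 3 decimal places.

Under exogeneity and monotonicity, PN = (RR − 1) / RR = 1 − 1/RR.
PN = (3.242 − 1) / 3.242 = 2.242 / 3.242 ≈ 0.6915

PN ≈ 0.692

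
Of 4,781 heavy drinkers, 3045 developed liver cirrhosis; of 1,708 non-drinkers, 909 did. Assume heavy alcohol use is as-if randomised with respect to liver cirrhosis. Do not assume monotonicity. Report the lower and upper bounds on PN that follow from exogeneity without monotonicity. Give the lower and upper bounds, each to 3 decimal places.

0.164 ≤ PN ≤ 0.734

p₁ = P(outcome | exposed) = 3045/4781 = 0.6369
p₀ = P(outcome | unexposed) = 909/1708 = 0.5322
Under exogeneity alone the bounds on PN are max{0,(p₁−p₀)/p₁} ≤ PN ≤ min{1,(1−p₀)/p₁}.
  lower = (p₁ − p₀)/p₁ = 0.10469 / 0.6369 ≈ 0.1644
  upper = min{1, (1 − p₀)/p₁} = 0.4678 / 0.6369 ≈ 0.7345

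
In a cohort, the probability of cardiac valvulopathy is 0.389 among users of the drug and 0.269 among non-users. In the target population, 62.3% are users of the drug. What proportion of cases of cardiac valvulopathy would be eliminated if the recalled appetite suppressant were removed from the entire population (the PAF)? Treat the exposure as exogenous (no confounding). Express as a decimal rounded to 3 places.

PAF ≈ 0.217

Let p₁ = 0.389, p₀ = 0.269.
Overall risk P(Y=1) = π·p₁ + (1−π)·p₀ = 0.623×0.389 + 0.377×0.269 = 0.34376.
Under exogeneity, PAF = [P(Y=1) − p₀] / P(Y=1).
PAF = (0.34376 − 0.269) / 0.34376 ≈ 0.2175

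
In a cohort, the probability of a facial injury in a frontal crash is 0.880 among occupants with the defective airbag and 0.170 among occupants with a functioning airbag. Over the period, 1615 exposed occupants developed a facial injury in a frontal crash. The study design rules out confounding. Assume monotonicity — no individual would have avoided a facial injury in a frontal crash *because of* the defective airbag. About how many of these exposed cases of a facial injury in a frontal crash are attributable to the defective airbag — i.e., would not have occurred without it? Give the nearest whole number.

about 1303 cases

Let p₁ = 0.88, p₀ = 0.17.
PN = (p₁ − p₀)/p₁ = (0.88 − 0.17) / 0.88 ≈ 0.80682.
Attributable cases ≈ PN × (exposed cases) = 0.80682 × 1615 ≈ 1303.01.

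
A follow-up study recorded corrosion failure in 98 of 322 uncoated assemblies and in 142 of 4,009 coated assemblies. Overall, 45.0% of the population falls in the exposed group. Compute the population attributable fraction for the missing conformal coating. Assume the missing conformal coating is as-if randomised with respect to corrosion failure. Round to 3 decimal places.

PAF ≈ 0.774

p₁ = P(outcome | exposed) = 98/322 = 0.30435
p₀ = P(outcome | unexposed) = 142/4009 = 0.03542
Overall risk P(Y=1) = π·p₁ + (1−π)·p₀ = 0.45×0.30435 + 0.55×0.03542 = 0.15644.
Under exogeneity, PAF = [P(Y=1) − p₀] / P(Y=1).
PAF = (0.15644 − 0.03542) / 0.15644 ≈ 0.7736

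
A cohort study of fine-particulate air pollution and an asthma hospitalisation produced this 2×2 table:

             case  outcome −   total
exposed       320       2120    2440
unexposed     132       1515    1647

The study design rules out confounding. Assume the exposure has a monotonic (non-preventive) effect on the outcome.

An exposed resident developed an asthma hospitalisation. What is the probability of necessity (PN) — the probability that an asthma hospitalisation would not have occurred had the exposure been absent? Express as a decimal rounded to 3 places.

p₁ = P(outcome | exposed) = 320/2440 = 0.13115
p₀ = P(outcome | unexposed) = 132/1647 = 0.080146
Under exogeneity and monotonicity, PN = (p₁ − p₀)/p₁.
PN = (0.13115 − 0.080146) / 0.13115 ≈ 0.3889

PN ≈ 0.389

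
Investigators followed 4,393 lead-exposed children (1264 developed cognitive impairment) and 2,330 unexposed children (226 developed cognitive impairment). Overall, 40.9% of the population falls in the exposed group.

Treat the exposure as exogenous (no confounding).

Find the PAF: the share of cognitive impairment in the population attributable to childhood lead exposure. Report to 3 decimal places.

p₁ = P(outcome | exposed) = 1264/4393 = 0.28773
p₀ = P(outcome | unexposed) = 226/2330 = 0.096996
Overall risk P(Y=1) = π·p₁ + (1−π)·p₀ = 0.409×0.28773 + 0.591×0.096996 = 0.17501.
Under exogeneity, PAF = [P(Y=1) − p₀] / P(Y=1).
PAF = (0.17501 − 0.096996) / 0.17501 ≈ 0.4458

PAF ≈ 0.446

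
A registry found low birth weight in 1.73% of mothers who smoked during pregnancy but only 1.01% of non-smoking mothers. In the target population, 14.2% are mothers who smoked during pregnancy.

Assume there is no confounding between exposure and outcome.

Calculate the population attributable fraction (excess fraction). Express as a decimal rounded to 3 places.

p₁ = 0.0173, p₀ = 0.0101.
Overall risk P(Y=1) = π·p₁ + (1−π)·p₀ = 0.142×0.0173 + 0.858×0.0101 = 0.011122.
Under exogeneity, PAF = [P(Y=1) − p₀] / P(Y=1).
PAF = (0.011122 − 0.0101) / 0.011122 ≈ 0.0919

PAF ≈ 0.092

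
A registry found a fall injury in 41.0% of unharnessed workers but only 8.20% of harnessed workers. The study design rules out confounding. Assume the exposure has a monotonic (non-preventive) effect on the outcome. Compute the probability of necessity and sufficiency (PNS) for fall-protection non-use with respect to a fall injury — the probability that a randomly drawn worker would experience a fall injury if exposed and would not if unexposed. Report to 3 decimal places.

p₁ = 0.41, p₀ = 0.082.
Under exogeneity and monotonicity, PNS = p₁ − p₀.
PNS = 0.41 − 0.082 = 0.328

PNS ≈ 0.328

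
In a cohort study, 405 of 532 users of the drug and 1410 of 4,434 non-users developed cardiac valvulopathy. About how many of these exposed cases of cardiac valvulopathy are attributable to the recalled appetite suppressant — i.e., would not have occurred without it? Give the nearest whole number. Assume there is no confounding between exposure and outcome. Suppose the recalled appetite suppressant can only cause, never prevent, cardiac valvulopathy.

p₁ = P(outcome | exposed) = 405/532 = 0.76128
p₀ = P(outcome | unexposed) = 1410/4434 = 0.318
PN = (p₁ − p₀)/p₁ = (0.76128 − 0.318) / 0.76128 ≈ 0.58229.
Attributable cases ≈ PN × (exposed cases) = 0.58229 × 405 ≈ 235.83.

about 236 cases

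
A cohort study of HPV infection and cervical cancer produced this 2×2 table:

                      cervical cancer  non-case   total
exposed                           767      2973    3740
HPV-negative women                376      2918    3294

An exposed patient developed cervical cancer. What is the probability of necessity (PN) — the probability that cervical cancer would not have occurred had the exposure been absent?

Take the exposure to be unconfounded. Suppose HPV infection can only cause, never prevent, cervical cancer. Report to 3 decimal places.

p₁ = P(outcome | exposed) = 767/3740 = 0.20508
p₀ = P(outcome | unexposed) = 376/3294 = 0.11415
Under exogeneity and monotonicity, PN = (p₁ − p₀)/p₁.
PN = (0.20508 − 0.11415) / 0.20508 ≈ 0.4434

PN ≈ 0.443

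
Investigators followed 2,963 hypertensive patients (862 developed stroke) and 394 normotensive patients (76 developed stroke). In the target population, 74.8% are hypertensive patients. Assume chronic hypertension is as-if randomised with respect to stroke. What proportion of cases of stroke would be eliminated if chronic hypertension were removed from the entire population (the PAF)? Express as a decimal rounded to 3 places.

p₁ = P(outcome | exposed) = 862/2963 = 0.29092
p₀ = P(outcome | unexposed) = 76/394 = 0.19289
Overall risk P(Y=1) = π·p₁ + (1−π)·p₀ = 0.748×0.29092 + 0.252×0.19289 = 0.26622.
Under exogeneity, PAF = [P(Y=1) − p₀] / P(Y=1).
PAF = (0.26622 − 0.19289) / 0.26622 ≈ 0.2754

PAF ≈ 0.275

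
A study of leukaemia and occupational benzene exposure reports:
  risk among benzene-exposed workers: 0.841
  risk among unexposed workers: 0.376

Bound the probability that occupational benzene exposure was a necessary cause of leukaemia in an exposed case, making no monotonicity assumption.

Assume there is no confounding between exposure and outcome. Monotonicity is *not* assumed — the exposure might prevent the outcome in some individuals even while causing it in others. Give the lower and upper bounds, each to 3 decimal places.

0.553 ≤ PN ≤ 0.742

Let p₁ = 0.841, p₀ = 0.376.
Under exogeneity alone the bounds on PN are max{0,(p₁−p₀)/p₁} ≤ PN ≤ min{1,(1−p₀)/p₁}.
  lower = (p₁ − p₀)/p₁ = 0.465 / 0.841 ≈ 0.5529
  upper = min{1, (1 − p₀)/p₁} = 0.624 / 0.841 ≈ 0.7420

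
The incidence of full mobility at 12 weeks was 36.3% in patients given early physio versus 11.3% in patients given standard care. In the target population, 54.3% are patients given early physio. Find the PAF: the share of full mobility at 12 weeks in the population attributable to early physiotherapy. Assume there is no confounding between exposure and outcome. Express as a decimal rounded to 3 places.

p₁ = 0.363, p₀ = 0.113.
Overall risk P(Y=1) = π·p₁ + (1−π)·p₀ = 0.543×0.363 + 0.457×0.113 = 0.24875.
Under exogeneity, PAF = [P(Y=1) − p₀] / P(Y=1).
PAF = (0.24875 − 0.113) / 0.24875 ≈ 0.5457

PAF ≈ 0.546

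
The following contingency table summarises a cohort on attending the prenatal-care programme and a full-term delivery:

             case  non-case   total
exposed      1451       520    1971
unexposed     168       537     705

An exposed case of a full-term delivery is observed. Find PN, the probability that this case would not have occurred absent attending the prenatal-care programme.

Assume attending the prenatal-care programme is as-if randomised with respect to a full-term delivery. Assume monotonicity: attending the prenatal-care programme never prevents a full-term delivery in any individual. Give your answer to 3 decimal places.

PN ≈ 0.676

p₁ = P(outcome | exposed) = 1451/1971 = 0.73617
p₀ = P(outcome | unexposed) = 168/705 = 0.2383
Under exogeneity and monotonicity, PN = (p₁ − p₀) / p₁.
PN = (0.73617 − 0.2383) / 0.73617 = 0.49788 / 0.73617 ≈ 0.6763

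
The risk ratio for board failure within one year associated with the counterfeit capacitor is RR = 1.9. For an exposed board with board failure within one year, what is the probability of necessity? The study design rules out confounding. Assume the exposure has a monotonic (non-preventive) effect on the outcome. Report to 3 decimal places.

PN ≈ 0.474

Under exogeneity and monotonicity, PN = (RR − 1) / RR = 1 − 1/RR.
PN = (1.9 − 1) / 1.9 = 0.9 / 1.9 ≈ 0.4737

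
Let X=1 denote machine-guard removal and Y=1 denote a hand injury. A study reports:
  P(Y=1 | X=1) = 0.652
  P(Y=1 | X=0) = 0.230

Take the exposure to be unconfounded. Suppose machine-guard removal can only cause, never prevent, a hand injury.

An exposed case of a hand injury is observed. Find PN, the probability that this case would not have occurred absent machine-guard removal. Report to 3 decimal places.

PN ≈ 0.647

Let p₁ = 0.652, p₀ = 0.23.
Under exogeneity and monotonicity, PN = (p₁ − p₀) / p₁.
PN = (0.652 − 0.23) / 0.652 = 0.422 / 0.652 ≈ 0.6472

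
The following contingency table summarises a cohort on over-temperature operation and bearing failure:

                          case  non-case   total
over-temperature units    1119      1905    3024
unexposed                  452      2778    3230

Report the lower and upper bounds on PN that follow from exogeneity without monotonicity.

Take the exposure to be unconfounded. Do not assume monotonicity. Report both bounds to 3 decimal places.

0.622 ≤ PN ≤ 1.000

p₁ = P(outcome | exposed) = 1119/3024 = 0.37004
p₀ = P(outcome | unexposed) = 452/3230 = 0.13994
Under exogeneity alone the bounds on PN are max{0,(p₁−p₀)/p₁} ≤ PN ≤ min{1,(1−p₀)/p₁}.
  lower = (p₁ − p₀)/p₁ = 0.2301 / 0.37004 ≈ 0.6218
  upper = min{1, (1 − p₀)/p₁} = 0.86006 / 0.37004 ≈ 2.3242 → capped at 1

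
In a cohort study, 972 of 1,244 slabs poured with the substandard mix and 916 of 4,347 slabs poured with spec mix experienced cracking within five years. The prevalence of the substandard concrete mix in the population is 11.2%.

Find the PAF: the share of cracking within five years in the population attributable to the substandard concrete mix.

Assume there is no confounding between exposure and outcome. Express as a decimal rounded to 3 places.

p₁ = P(outcome | exposed) = 972/1244 = 0.78135
p₀ = P(outcome | unexposed) = 916/4347 = 0.21072
Overall risk P(Y=1) = π·p₁ + (1−π)·p₀ = 0.112×0.78135 + 0.888×0.21072 = 0.27463.
Under exogeneity, PAF = [P(Y=1) − p₀] / P(Y=1).
PAF = (0.27463 − 0.21072) / 0.27463 ≈ 0.2327

PAF ≈ 0.233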